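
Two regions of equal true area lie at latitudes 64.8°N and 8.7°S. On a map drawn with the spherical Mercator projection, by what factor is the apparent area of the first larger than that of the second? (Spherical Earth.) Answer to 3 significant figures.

5.39

Mercator is conformal with k = sec φ, so areal scale = k² = sec²φ.
At 64.8°: sec²(64.8°) = 1/0.4258² = 5.516.
At 8.7°: sec²(8.7°) = 1/0.9885² = 1.023.
Ratio = 5.516/1.023 = cos²(8.7°)/cos²(64.8°) ≈ 5.39.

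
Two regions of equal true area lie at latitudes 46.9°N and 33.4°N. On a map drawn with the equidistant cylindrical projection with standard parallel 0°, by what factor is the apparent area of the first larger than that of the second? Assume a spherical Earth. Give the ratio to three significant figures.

1.22

In the plate carrée (x = Rλ, y = Rφ), meridians are true-scale (h = 1) and parallels are stretched by k = sec φ.
Areal scale at 46.9°: h·k = 1.000 × 1.464 = 1.464.
Areal scale at 33.4°: h·k = 1.000 × 1.198 = 1.198.
Ratio = 1.464/1.198 ≈ 1.22.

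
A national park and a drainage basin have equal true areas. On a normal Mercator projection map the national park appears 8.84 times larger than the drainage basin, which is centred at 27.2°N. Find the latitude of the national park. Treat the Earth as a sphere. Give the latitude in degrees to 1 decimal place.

72.6°

For equal true areas on Mercator, apparent areas scale as sec²φ, so the ratio is cos²φ₂ / cos²φ₁.
cos²φ₂ / cos²φ₁ = 8.84  ⇒  cos φ₁ = cos 27.2° / √8.84 = 0.8894/2.973 = 0.2991.
φ₁ = arccos(0.2991) ≈ 72.6°.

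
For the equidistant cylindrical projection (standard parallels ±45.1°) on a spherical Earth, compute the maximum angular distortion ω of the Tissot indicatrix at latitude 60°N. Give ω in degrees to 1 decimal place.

19.7°

With standard parallel φ₀ = 45.1°, the equirectangular projection gives x = Rλ cos φ₀, y = Rφ, so h = 1 and k = cos 45.1° / cos φ.
At 60°: h = 1.000, k = 1.412; principal scales a = 1.412, b = 1.000.
sin(ω/2) = (a − b)/(a + b) = 0.4117/2.412 = 0.1707, so ω = 2 arcsin(0.1707) ≈ 19.7°.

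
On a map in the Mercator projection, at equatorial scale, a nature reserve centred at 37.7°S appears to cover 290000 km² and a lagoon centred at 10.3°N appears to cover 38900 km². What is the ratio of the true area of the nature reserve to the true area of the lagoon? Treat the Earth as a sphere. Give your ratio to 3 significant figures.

4.82

Mercator's areal exaggeration is sec²φ; hence true area = (apparent area) · cos²φ.
True area of nature reserve: 290000 × cos²(37.7°) = 290000 × 0.6260 = 181600 km².
True area of lagoon: 38900 × cos²(10.3°) = 38900 × 0.9680 = 37660 km².
Ratio = 181600 / 37660 ≈ 4.82.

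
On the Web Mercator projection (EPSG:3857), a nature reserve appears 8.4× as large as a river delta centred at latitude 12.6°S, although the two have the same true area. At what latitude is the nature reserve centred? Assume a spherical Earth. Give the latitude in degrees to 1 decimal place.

70.3°

Mercator areal scale is sec²φ, so apparent-area ratio = sec²φ₁ / sec²φ₂ = cos²φ₂ / cos²φ₁.
cos²φ₂ / cos²φ₁ = 8.4  ⇒  cos φ₁ = cos 12.6° / √8.4 = 0.9759/2.898 = 0.3367.
φ₁ = arccos(0.3367) ≈ 70.3°.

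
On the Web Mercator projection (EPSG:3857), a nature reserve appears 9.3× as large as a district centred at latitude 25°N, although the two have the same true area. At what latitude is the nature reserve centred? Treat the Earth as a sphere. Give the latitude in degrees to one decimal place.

On Mercator, (apparent₁)/(apparent₂) = sec²φ₁ / sec²φ₂ when true areas are equal.
cos²φ₂ / cos²φ₁ = 9.3  ⇒  cos φ₁ = cos 25° / √9.3 = 0.9063/3.050 = 0.2972.
φ₁ = arccos(0.2972) ≈ 72.7°.

72.7°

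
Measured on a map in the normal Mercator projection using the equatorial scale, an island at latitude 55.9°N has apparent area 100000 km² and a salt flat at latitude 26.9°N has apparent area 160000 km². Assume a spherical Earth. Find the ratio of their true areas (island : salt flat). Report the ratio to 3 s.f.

0.247

On Mercator the areal scale is sec²φ, so true area = apparent × cos²φ.
True area of island: 100000 × cos²(55.9°) = 100000 × 0.3143 = 31430 km².
True area of salt flat: 160000 × cos²(26.9°) = 160000 × 0.7953 = 127200 km².
Ratio = 31430 / 127200 ≈ 0.247.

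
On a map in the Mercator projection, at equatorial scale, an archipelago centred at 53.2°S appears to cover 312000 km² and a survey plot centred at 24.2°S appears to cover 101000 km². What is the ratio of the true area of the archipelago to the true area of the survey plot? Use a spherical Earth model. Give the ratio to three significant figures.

1.33

Mercator's areal exaggeration is sec²φ; hence true area = (apparent area) · cos²φ.
True area of archipelago: 312000 × cos²(53.2°) = 312000 × 0.3588 = 112000 km².
True area of survey plot: 101000 × cos²(24.2°) = 101000 × 0.8320 = 84030 km².
Ratio = 112000 / 84030 ≈ 1.33.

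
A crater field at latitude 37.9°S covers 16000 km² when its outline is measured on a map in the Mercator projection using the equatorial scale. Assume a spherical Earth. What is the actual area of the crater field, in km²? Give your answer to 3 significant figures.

Mercator is conformal, so the point scale is isotropic: h = k = sec φ = 1/cos φ.
Areal scale = k² = sec²φ = 1/cos²(37.9°) = 1/0.7891² = 1.606.
True area = apparent / (areal scale) = 16000 / 1.606 ≈ 9960 km².

9960 km²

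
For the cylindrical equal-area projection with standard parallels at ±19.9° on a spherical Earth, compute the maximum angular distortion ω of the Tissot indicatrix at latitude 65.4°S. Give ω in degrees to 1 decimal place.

For cylindrical equal-area with standard parallel φ₀, h = cos φ / cos φ₀ and k = cos φ₀ / cos φ, so h·k = 1.
At 65.4°: h = 0.4427, k = 2.259; principal scales a = 2.259, b = 0.4427.
sin(ω/2) = (a − b)/(a + b) = 1.816/2.701 = 0.6722, so ω = 2 arcsin(0.6722) ≈ 84.5°.

84.5°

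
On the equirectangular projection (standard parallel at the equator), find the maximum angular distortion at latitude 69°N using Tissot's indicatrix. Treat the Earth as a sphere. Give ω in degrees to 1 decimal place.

For the equirectangular projection with φ₀ = 0 (plate carrée), h = 1 along meridians and k = sec φ along parallels.
At 69°: h = 1.000, k = 2.790; principal scales a = 2.790, b = 1.000.
sin(ω/2) = (a − b)/(a + b) = 1.790/3.790 = 0.4724, so ω = 2 arcsin(0.4724) ≈ 56.4°.

56.4°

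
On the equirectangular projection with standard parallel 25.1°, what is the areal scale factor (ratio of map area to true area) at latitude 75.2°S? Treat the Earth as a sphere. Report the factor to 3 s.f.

In the equirectangular projection with standard parallel φ₀ = 25.1° (x = Rλ cos φ₀, y = Rφ), meridians are true-scale (h = 1) and the parallel scale is k = cos φ₀ / cos φ.
Areal scale = h·k = 1 × cos φ₀ / cos φ; at 75.2°, h = 1.000, k = 3.545, so h·k = 3.545.

3.55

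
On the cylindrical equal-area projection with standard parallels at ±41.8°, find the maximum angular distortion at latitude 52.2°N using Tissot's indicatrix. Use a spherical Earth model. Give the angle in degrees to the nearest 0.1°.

22.3°

Cylindrical equal-area (φ₀ = 41.8°): h = cos φ / cos 41.8° along meridians, k = cos 41.8° / cos φ along parallels; h·k = 1.
At 52.2°: h = 0.8222, k = 1.216; principal scales a = 1.216, b = 0.8222.
sin(ω/2) = (a − b)/(a + b) = 0.3941/2.038 = 0.1933, so ω = 2 arcsin(0.1933) ≈ 22.3°.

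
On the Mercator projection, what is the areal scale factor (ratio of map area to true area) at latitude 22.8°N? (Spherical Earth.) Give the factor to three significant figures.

For Mercator, h = k = sec φ (a conformal cylindrical projection has a single point scale, 1/cos φ).
Areal scale = k² = sec²φ = 1/cos²(22.8°) = 1/0.9219² = 1.177.

1.18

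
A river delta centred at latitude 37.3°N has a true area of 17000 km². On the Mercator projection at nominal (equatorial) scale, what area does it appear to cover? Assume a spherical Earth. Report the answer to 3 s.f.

For Mercator, h = k = sec φ (a conformal cylindrical projection has a single point scale, 1/cos φ).
Areal scale = k² = sec²φ = 1/cos²(37.3°) = 1/0.7955² = 1.580.
Apparent area = 17000 × 1.580 ≈ 26900 km².

26900 km²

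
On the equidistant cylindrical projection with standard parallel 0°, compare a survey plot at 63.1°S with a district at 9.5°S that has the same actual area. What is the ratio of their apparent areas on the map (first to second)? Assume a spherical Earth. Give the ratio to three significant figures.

2.18

In the plate carrée (x = Rλ, y = Rφ), meridians are true-scale (h = 1) and parallels are stretched by k = sec φ.
Areal scale at 63.1°: h·k = 1.000 × 2.210 = 2.210.
Areal scale at 9.5°: h·k = 1.000 × 1.014 = 1.014.
Ratio = 2.210/1.014 ≈ 2.18.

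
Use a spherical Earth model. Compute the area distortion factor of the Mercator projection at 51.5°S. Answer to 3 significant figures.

2.58

Mercator is conformal, so the point scale is isotropic: h = k = sec φ = 1/cos φ.
Areal scale = k² = sec²φ = 1/cos²(51.5°) = 1/0.6225² = 2.580.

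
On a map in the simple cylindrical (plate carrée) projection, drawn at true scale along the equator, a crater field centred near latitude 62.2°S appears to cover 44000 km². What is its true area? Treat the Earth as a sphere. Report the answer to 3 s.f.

Plate carrée maps x = Rλ, y = Rφ. The meridian scale is h = 1 and the parallel scale is k = 1/cos φ = sec φ.
Areal scale = h·k = 1 × sec φ; at 62.2°, h = 1.000, k = 2.144, so h·k = 2.144.
True area = apparent / (areal scale) = 44000 / 2.144 ≈ 20500 km².

20500 km²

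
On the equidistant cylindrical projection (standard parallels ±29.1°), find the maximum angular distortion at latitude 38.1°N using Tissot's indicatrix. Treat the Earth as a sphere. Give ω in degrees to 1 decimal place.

With standard parallel φ₀ = 29.1°, the equirectangular projection gives x = Rλ cos φ₀, y = Rφ, so h = 1 and k = cos 29.1° / cos φ.
At 38.1°: h = 1.000, k = 1.110; principal scales a = 1.110, b = 1.000.
sin(ω/2) = (a − b)/(a + b) = 0.1103/2.110 = 0.05229, so ω = 2 arcsin(0.05229) ≈ 6.0°.

6.0°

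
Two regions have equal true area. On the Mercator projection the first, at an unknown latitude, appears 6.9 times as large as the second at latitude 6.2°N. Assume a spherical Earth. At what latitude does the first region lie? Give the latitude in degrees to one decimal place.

On Mercator, (apparent₁)/(apparent₂) = sec²φ₁ / sec²φ₂ when true areas are equal.
cos²φ₂ / cos²φ₁ = 6.9  ⇒  cos φ₁ = cos 6.2° / √6.9 = 0.9942/2.627 = 0.3785.
φ₁ = arccos(0.3785) ≈ 67.8°.

67.8°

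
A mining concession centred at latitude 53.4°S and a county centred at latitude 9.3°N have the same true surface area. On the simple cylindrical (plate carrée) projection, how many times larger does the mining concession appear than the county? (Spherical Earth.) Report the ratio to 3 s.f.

For the equirectangular projection with φ₀ = 0 (plate carrée), h = 1 along meridians and k = sec φ along parallels.
Areal scale at 53.4°: h·k = 1.000 × 1.677 = 1.677.
Areal scale at 9.3°: h·k = 1.000 × 1.013 = 1.013.
Ratio = 1.677/1.013 ≈ 1.66.

1.66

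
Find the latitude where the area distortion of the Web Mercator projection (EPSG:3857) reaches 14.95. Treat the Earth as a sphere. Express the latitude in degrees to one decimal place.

Mercator areal scale is sec²φ.
sec²φ = 14.95  ⇒  cos²φ = 0.06689  ⇒  cos φ = 0.2586.
φ = arccos(0.2586) ≈ 75.0°.

75.0°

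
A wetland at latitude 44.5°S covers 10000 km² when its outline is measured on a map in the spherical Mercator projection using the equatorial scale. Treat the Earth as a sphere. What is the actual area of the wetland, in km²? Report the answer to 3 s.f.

The Mercator projection is conformal; its linear scale factor is the same in every direction and equals sec φ = 1/cos φ.
Areal scale = k² = sec²φ = 1/cos²(44.5°) = 1/0.7133² = 1.966.
True area = apparent / (areal scale) = 10000 / 1.966 ≈ 5090 km².

5090 km²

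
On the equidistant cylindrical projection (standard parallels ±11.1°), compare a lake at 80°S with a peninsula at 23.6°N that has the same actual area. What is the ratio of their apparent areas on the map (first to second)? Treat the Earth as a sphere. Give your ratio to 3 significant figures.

In the equirectangular projection with standard parallel φ₀ = 11.1° (x = Rλ cos φ₀, y = Rφ), meridians are true-scale (h = 1) and the parallel scale is k = cos φ₀ / cos φ.
Areal scale at 80°: h·k = 1.000 × 5.651 = 5.651.
Areal scale at 23.6°: h·k = 1.000 × 1.071 = 1.071.
Ratio = 5.651/1.071 ≈ 5.28.

5.28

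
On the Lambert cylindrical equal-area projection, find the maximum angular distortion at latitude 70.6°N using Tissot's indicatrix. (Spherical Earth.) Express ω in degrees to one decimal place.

The Lambert cylindrical equal-area projection is the cylindrical equal-area projection with its standard parallel at the equator (φ₀ = 0). Cylindrical equal-area (φ₀ = 0°): h = cos φ / cos 0° along meridians, k = cos 0° / cos φ along parallels; h·k = 1.
At 70.6°: h = 0.3322, k = 3.011; principal scales a = 3.011, b = 0.3322.
sin(ω/2) = (a − b)/(a + b) = 2.678/3.343 = 0.8013, so ω = 2 arcsin(0.8013) ≈ 106.5°.

106.5°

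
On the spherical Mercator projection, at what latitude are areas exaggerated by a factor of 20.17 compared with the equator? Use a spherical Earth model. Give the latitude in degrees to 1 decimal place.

77.1°

Mercator areal scale is sec²φ.
sec²φ = 20.17  ⇒  cos²φ = 0.04958  ⇒  cos φ = 0.2227.
φ = arccos(0.2227) ≈ 77.1°.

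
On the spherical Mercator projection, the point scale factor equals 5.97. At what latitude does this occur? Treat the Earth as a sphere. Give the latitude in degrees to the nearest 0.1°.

Mercator scale is k = sec φ = 1/cos φ.
1/cos φ = 5.97  ⇒  cos φ = 0.1675  ⇒  φ = arccos(0.1675) ≈ 80.4°.

80.4°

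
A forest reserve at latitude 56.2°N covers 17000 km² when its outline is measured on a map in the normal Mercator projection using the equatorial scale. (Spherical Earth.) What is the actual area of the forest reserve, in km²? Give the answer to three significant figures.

5260 km²

The Mercator projection is conformal; its linear scale factor is the same in every direction and equals sec φ = 1/cos φ.
Areal scale = k² = sec²φ = 1/cos²(56.2°) = 1/0.5563² = 3.231.
True area = apparent / (areal scale) = 17000 / 3.231 ≈ 5260 km².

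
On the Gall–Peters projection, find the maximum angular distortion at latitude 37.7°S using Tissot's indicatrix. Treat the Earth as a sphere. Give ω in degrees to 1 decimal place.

12.9°

Gall–Peters is a cylindrical equal-area projection with standard parallels at ±45°. For cylindrical equal-area with standard parallel φ₀, h = cos φ / cos φ₀ and k = cos φ₀ / cos φ, so h·k = 1.
At 37.7°: h = 1.119, k = 0.8937; principal scales a = 1.119, b = 0.8937.
sin(ω/2) = (a − b)/(a + b) = 0.2253/2.013 = 0.1119, so ω = 2 arcsin(0.1119) ≈ 12.9°.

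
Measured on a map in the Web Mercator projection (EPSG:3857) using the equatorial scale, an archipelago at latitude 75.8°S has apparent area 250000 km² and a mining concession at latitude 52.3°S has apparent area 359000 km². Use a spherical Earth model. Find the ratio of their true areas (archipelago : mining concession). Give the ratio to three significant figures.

Mercator's areal exaggeration is sec²φ; hence true area = (apparent area) · cos²φ.
True area of archipelago: 250000 × cos²(75.8°) = 250000 × 0.06018 = 15040 km².
True area of mining concession: 359000 × cos²(52.3°) = 359000 × 0.3740 = 134300 km².
Ratio = 15040 / 134300 ≈ 0.112.

0.112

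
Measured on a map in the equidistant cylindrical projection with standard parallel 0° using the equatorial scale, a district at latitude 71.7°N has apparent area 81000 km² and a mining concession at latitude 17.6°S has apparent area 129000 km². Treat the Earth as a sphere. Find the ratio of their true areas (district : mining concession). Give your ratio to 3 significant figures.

0.207

On the plate carrée, areal scale = h·k = 1 × sec φ, so true area = apparent × cos φ.
True area of district: 81000 × cos(71.7°) = 81000 × 0.3140 = 25430 km².
True area of mining concession: 129000 × cos(17.6°) = 129000 × 0.9532 = 123000 km².
Ratio = 25430 / 123000 ≈ 0.207.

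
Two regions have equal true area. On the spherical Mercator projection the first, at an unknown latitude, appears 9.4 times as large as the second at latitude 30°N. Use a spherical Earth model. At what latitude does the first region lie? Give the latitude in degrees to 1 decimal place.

Mercator areal scale is sec²φ, so apparent-area ratio = sec²φ₁ / sec²φ₂ = cos²φ₂ / cos²φ₁.
cos²φ₂ / cos²φ₁ = 9.4  ⇒  cos φ₁ = cos 30° / √9.4 = 0.8660/3.066 = 0.2825.
φ₁ = arccos(0.2825) ≈ 73.6°.

73.6°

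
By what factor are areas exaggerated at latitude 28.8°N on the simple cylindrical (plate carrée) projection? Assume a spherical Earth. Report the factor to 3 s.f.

1.14

In the plate carrée (x = Rλ, y = Rφ), meridians are true-scale (h = 1) and parallels are stretched by k = sec φ.
Areal scale = h·k = 1 × sec φ; at 28.8°, h = 1.000, k = 1.141, so h·k = 1.141.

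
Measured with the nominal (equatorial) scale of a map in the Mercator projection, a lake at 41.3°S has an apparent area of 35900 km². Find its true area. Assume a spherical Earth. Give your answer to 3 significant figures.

Mercator is conformal, so the point scale is isotropic: h = k = sec φ = 1/cos φ.
Areal scale = k² = sec²φ = 1/cos²(41.3°) = 1/0.7513² = 1.772.
True area = apparent / (areal scale) = 35900 / 1.772 ≈ 20300 km².

20300 km²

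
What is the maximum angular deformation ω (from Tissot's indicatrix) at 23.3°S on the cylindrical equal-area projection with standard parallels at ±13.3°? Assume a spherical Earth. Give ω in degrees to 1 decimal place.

6.6°

For cylindrical equal-area with standard parallel φ₀, h = cos φ / cos φ₀ and k = cos φ₀ / cos φ, so h·k = 1.
At 23.3°: h = 0.9438, k = 1.060; principal scales a = 1.060, b = 0.9438.
sin(ω/2) = (a − b)/(a + b) = 0.1158/2.003 = 0.05782, so ω = 2 arcsin(0.05782) ≈ 6.6°.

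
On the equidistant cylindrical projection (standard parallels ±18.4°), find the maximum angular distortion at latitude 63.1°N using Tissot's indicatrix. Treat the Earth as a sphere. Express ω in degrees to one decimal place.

41.5°

In the equirectangular projection with standard parallel φ₀ = 18.4° (x = Rλ cos φ₀, y = Rφ), meridians are true-scale (h = 1) and the parallel scale is k = cos φ₀ / cos φ.
At 63.1°: h = 1.000, k = 2.097; principal scales a = 2.097, b = 1.000.
sin(ω/2) = (a − b)/(a + b) = 1.097/3.097 = 0.3543, so ω = 2 arcsin(0.3543) ≈ 41.5°.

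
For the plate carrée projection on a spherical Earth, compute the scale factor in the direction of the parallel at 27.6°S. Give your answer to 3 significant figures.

1.13

In the plate carrée (x = Rλ, y = Rφ), meridians are true-scale (h = 1) and parallels are stretched by k = sec φ.
k = 1/cos 27.6° = 1/0.8862 = 1.128.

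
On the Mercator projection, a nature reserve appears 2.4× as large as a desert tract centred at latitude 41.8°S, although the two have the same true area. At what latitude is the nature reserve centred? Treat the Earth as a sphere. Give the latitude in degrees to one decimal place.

61.2°

Mercator areal scale is sec²φ, so apparent-area ratio = sec²φ₁ / sec²φ₂ = cos²φ₂ / cos²φ₁.
cos²φ₂ / cos²φ₁ = 2.4  ⇒  cos φ₁ = cos 41.8° / √2.4 = 0.7455/1.549 = 0.4812.
φ₁ = arccos(0.4812) ≈ 61.2°.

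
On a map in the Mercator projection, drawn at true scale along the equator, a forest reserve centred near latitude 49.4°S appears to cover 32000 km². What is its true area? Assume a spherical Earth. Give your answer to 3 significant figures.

For Mercator, h = k = sec φ (a conformal cylindrical projection has a single point scale, 1/cos φ).
Areal scale = k² = sec²φ = 1/cos²(49.4°) = 1/0.6508² = 2.361.
True area = apparent / (areal scale) = 32000 / 2.361 ≈ 13600 km².

13600 km²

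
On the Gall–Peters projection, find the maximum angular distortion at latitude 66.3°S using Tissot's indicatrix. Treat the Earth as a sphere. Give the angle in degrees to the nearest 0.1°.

61.5°

The Gall–Peters projection is cylindrical equal-area with φ₀ = 45°. For cylindrical equal-area with standard parallel φ₀, h = cos φ / cos φ₀ and k = cos φ₀ / cos φ, so h·k = 1.
At 66.3°: h = 0.5684, k = 1.759; principal scales a = 1.759, b = 0.5684.
sin(ω/2) = (a − b)/(a + b) = 1.191/2.328 = 0.5116, so ω = 2 arcsin(0.5116) ≈ 61.5°.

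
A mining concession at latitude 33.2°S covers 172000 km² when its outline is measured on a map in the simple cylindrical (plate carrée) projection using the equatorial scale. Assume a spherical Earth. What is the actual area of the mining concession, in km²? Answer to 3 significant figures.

In the plate carrée (x = Rλ, y = Rφ), meridians are true-scale (h = 1) and parallels are stretched by k = sec φ.
Areal scale = h·k = 1 × sec φ; at 33.2°, h = 1.000, k = 1.195, so h·k = 1.195.
True area = apparent / (areal scale) = 172000 / 1.195 ≈ 144000 km².

144000 km²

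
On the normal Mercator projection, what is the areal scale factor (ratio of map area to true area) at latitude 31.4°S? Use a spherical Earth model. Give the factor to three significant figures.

1.37

For Mercator, h = k = sec φ (a conformal cylindrical projection has a single point scale, 1/cos φ).
Areal scale = k² = sec²φ = 1/cos²(31.4°) = 1/0.8536² = 1.373.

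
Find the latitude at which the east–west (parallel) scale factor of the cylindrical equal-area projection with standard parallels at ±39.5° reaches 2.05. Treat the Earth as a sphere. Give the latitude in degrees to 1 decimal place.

67.9°

A cylindrical equal-area projection with standard parallel φ₀ has meridian scale h = cos φ / cos φ₀ and parallel scale k = cos φ₀ / cos φ (so areas are preserved, h·k = 1).
k = cos φ₀ / cos φ = 2.05  ⇒  cos φ = cos 39.5° / 2.05 = 0.3764.
φ = arccos(0.3764) ≈ 67.9°.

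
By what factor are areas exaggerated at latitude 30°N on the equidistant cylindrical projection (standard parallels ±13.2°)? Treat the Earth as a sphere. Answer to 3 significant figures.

The equidistant cylindrical projection with φ₀ = 13.2° has h = 1 (meridians true) and k = cos φ₀ / cos φ along parallels.
Areal scale = h·k = 1 × cos φ₀ / cos φ; at 30°, h = 1.000, k = 1.124, so h·k = 1.124.

1.12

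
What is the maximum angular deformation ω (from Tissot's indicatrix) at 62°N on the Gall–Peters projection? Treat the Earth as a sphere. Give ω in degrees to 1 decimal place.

45.7°

The Gall–Peters projection is cylindrical equal-area with φ₀ = 45°. For cylindrical equal-area with standard parallel φ₀, h = cos φ / cos φ₀ and k = cos φ₀ / cos φ, so h·k = 1.
At 62°: h = 0.6639, k = 1.506; principal scales a = 1.506, b = 0.6639.
sin(ω/2) = (a − b)/(a + b) = 0.8422/2.170 = 0.3881, so ω = 2 arcsin(0.3881) ≈ 45.7°.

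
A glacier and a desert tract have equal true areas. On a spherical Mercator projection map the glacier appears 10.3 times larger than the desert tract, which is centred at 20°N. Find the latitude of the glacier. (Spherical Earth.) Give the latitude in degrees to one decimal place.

For equal true areas on Mercator, apparent areas scale as sec²φ, so the ratio is cos²φ₂ / cos²φ₁.
cos²φ₂ / cos²φ₁ = 10.3  ⇒  cos φ₁ = cos 20° / √10.3 = 0.9397/3.209 = 0.2928.
φ₁ = arccos(0.2928) ≈ 73.0°.

73.0°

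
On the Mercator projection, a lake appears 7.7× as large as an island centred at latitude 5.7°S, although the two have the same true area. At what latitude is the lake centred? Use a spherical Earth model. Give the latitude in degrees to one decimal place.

On Mercator, (apparent₁)/(apparent₂) = sec²φ₁ / sec²φ₂ when true areas are equal.
cos²φ₂ / cos²φ₁ = 7.7  ⇒  cos φ₁ = cos 5.7° / √7.7 = 0.9951/2.775 = 0.3586.
φ₁ = arccos(0.3586) ≈ 69.0°.

69.0°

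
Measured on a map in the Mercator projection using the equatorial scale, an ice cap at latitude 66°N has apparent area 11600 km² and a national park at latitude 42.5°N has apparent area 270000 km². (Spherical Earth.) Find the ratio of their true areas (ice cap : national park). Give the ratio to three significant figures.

Mercator's areal exaggeration is sec²φ; hence true area = (apparent area) · cos²φ.
True area of ice cap: 11600 × cos²(66°) = 11600 × 0.1654 = 1919 km².
True area of national park: 270000 × cos²(42.5°) = 270000 × 0.5436 = 146800 km².
Ratio = 1919 / 146800 ≈ 0.0131.

0.0131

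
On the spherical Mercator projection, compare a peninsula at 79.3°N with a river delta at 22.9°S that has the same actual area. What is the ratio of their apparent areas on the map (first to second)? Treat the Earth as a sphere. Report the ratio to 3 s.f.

24.6

Mercator areal scale is sec²φ.
At 79.3°: sec²(79.3°) = 1/0.1857² = 29.01.
At 22.9°: sec²(22.9°) = 1/0.9212² = 1.178.
Ratio = 29.01/1.178 = cos²(22.9°)/cos²(79.3°) ≈ 24.6.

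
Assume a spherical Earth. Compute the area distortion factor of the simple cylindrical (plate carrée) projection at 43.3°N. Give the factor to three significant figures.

In the plate carrée (x = Rλ, y = Rφ), meridians are true-scale (h = 1) and parallels are stretched by k = sec φ.
Areal scale = h·k = 1 × sec φ; at 43.3°, h = 1.000, k = 1.374, so h·k = 1.374.

1.37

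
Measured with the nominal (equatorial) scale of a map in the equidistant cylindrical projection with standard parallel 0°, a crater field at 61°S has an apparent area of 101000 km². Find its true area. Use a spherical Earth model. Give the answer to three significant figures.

Plate carrée maps x = Rλ, y = Rφ. The meridian scale is h = 1 and the parallel scale is k = 1/cos φ = sec φ.
Areal scale = h·k = 1 × sec φ; at 61°, h = 1.000, k = 2.063, so h·k = 2.063.
True area = apparent / (areal scale) = 101000 / 2.063 ≈ 49000 km².

49000 km²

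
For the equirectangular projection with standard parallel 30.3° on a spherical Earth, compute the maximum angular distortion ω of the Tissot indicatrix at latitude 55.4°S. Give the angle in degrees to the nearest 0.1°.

23.8°

With standard parallel φ₀ = 30.3°, the equirectangular projection gives x = Rλ cos φ₀, y = Rφ, so h = 1 and k = cos 30.3° / cos φ.
At 55.4°: h = 1.000, k = 1.520; principal scales a = 1.520, b = 1.000.
sin(ω/2) = (a − b)/(a + b) = 0.5205/2.520 = 0.2065, so ω = 2 arcsin(0.2065) ≈ 23.8°.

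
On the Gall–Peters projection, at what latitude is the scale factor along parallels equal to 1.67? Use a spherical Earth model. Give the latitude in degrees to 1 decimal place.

64.9°

The Gall–Peters projection is cylindrical equal-area with φ₀ = 45°. A cylindrical equal-area projection with standard parallel φ₀ has meridian scale h = cos φ / cos φ₀ and parallel scale k = cos φ₀ / cos φ (so areas are preserved, h·k = 1).
k = cos φ₀ / cos φ = 1.67  ⇒  cos φ = cos 45° / 1.67 = 0.4234.
φ = arccos(0.4234) ≈ 64.9°.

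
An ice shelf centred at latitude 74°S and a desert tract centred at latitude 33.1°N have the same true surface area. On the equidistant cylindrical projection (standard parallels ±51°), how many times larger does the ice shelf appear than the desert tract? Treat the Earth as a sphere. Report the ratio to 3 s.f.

3.04

In the equirectangular projection with standard parallel φ₀ = 51° (x = Rλ cos φ₀, y = Rφ), meridians are true-scale (h = 1) and the parallel scale is k = cos φ₀ / cos φ.
Areal scale at 74°: h·k = 1.000 × 2.283 = 2.283.
Areal scale at 33.1°: h·k = 1.000 × 0.7512 = 0.7512.
Ratio = 2.283/0.7512 ≈ 3.04.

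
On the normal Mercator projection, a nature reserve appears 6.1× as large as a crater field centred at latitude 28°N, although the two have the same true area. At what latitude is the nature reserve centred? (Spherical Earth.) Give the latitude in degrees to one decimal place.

69.1°

For equal true areas on Mercator, apparent areas scale as sec²φ, so the ratio is cos²φ₂ / cos²φ₁.
cos²φ₂ / cos²φ₁ = 6.1  ⇒  cos φ₁ = cos 28° / √6.1 = 0.8829/2.470 = 0.3575.
φ₁ = arccos(0.3575) ≈ 69.1°.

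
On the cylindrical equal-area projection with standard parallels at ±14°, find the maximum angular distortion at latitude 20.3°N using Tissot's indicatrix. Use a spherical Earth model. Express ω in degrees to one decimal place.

Cylindrical equal-area (φ₀ = 14°): h = cos φ / cos 14° along meridians, k = cos 14° / cos φ along parallels; h·k = 1.
At 20.3°: h = 0.9666, k = 1.035; principal scales a = 1.035, b = 0.9666.
sin(ω/2) = (a − b)/(a + b) = 0.06795/2.001 = 0.03396, so ω = 2 arcsin(0.03396) ≈ 3.9°.

3.9°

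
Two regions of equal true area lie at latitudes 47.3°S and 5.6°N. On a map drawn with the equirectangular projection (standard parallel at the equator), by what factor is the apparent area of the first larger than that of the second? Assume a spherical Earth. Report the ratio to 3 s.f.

For the equirectangular projection with φ₀ = 0 (plate carrée), h = 1 along meridians and k = sec φ along parallels.
Areal scale at 47.3°: h·k = 1.000 × 1.475 = 1.475.
Areal scale at 5.6°: h·k = 1.000 × 1.005 = 1.005.
Ratio = 1.475/1.005 ≈ 1.47.

1.47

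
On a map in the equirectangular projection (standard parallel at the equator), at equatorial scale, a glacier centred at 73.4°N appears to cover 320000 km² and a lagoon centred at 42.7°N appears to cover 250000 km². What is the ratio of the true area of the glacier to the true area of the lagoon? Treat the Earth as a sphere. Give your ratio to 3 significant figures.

On the plate carrée, areal scale = h·k = 1 × sec φ, so true area = apparent × cos φ.
True area of glacier: 320000 × cos(73.4°) = 320000 × 0.2857 = 91420 km².
True area of lagoon: 250000 × cos(42.7°) = 250000 × 0.7349 = 183700 km².
Ratio = 91420 / 183700 ≈ 0.498.

0.498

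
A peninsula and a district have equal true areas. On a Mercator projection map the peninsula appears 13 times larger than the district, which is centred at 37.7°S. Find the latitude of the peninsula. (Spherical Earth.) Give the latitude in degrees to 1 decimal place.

77.3°

For equal true areas on Mercator, apparent areas scale as sec²φ, so the ratio is cos²φ₂ / cos²φ₁.
cos²φ₂ / cos²φ₁ = 13  ⇒  cos φ₁ = cos 37.7° / √13 = 0.7912/3.606 = 0.2194.
φ₁ = arccos(0.2194) ≈ 77.3°.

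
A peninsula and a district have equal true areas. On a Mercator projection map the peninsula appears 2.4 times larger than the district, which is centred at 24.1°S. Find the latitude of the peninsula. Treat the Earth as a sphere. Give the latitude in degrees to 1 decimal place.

Mercator areal scale is sec²φ, so apparent-area ratio = sec²φ₁ / sec²φ₂ = cos²φ₂ / cos²φ₁.
cos²φ₂ / cos²φ₁ = 2.4  ⇒  cos φ₁ = cos 24.1° / √2.4 = 0.9128/1.549 = 0.5892.
φ₁ = arccos(0.5892) ≈ 53.9°.

53.9°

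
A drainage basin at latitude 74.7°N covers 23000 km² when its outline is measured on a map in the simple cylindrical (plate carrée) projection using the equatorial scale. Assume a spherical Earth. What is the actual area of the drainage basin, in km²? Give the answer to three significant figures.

For the equirectangular projection with φ₀ = 0 (plate carrée), h = 1 along meridians and k = sec φ along parallels.
Areal scale = h·k = 1 × sec φ; at 74.7°, h = 1.000, k = 3.790, so h·k = 3.790.
True area = apparent / (areal scale) = 23000 / 3.790 ≈ 6070 km².

6070 km²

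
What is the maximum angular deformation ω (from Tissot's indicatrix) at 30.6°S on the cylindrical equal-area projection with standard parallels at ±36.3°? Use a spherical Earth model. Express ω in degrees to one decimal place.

7.5°

For cylindrical equal-area with standard parallel φ₀, h = cos φ / cos φ₀ and k = cos φ₀ / cos φ, so h·k = 1.
At 30.6°: h = 1.068, k = 0.9363; principal scales a = 1.068, b = 0.9363.
sin(ω/2) = (a − b)/(a + b) = 0.1317/2.004 = 0.06571, so ω = 2 arcsin(0.06571) ≈ 7.5°.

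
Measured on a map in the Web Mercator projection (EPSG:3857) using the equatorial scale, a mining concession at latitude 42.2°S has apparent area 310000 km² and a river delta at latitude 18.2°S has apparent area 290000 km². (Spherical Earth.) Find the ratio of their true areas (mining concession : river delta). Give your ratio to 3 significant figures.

Since Mercator area scale is 1/cos²φ, the true area equals the apparent area multiplied by cos²φ.
True area of mining concession: 310000 × cos²(42.2°) = 310000 × 0.5488 = 170100 km².
True area of river delta: 290000 × cos²(18.2°) = 290000 × 0.9024 = 261700 km².
Ratio = 170100 / 261700 ≈ 0.650.

0.650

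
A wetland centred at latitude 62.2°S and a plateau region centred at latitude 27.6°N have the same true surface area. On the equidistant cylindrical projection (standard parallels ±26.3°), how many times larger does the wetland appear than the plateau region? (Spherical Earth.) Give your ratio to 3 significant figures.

1.90

The equidistant cylindrical projection with φ₀ = 26.3° has h = 1 (meridians true) and k = cos φ₀ / cos φ along parallels.
Areal scale at 62.2°: h·k = 1.000 × 1.922 = 1.922.
Areal scale at 27.6°: h·k = 1.000 × 1.012 = 1.012.
Ratio = 1.922/1.012 ≈ 1.90.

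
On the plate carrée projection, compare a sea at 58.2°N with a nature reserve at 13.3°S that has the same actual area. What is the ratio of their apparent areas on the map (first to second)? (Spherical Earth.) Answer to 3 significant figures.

1.85

For the equirectangular projection with φ₀ = 0 (plate carrée), h = 1 along meridians and k = sec φ along parallels.
Areal scale at 58.2°: h·k = 1.000 × 1.898 = 1.898.
Areal scale at 13.3°: h·k = 1.000 × 1.028 = 1.028.
Ratio = 1.898/1.028 ≈ 1.85.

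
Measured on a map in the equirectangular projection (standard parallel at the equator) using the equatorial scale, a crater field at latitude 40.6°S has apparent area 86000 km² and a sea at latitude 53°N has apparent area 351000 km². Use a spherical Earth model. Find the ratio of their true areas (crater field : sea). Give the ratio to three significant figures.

Plate carrée has h = 1 and k = sec φ, giving areal scale sec φ; true area = (apparent area) · cos φ.
True area of crater field: 86000 × cos(40.6°) = 86000 × 0.7593 = 65300 km².
True area of sea: 351000 × cos(53°) = 351000 × 0.6018 = 211200 km².
Ratio = 65300 / 211200 ≈ 0.309.

0.309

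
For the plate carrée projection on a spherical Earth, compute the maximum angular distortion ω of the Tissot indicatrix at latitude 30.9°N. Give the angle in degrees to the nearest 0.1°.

8.8°

Plate carrée maps x = Rλ, y = Rφ. The meridian scale is h = 1 and the parallel scale is k = 1/cos φ = sec φ.
At 30.9°: h = 1.000, k = 1.165; principal scales a = 1.165, b = 1.000.
sin(ω/2) = (a − b)/(a + b) = 0.1654/2.165 = 0.07639, so ω = 2 arcsin(0.07639) ≈ 8.8°.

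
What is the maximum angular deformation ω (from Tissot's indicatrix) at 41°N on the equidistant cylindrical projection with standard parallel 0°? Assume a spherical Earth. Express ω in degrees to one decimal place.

In the plate carrée (x = Rλ, y = Rφ), meridians are true-scale (h = 1) and parallels are stretched by k = sec φ.
At 41°: h = 1.000, k = 1.325; principal scales a = 1.325, b = 1.000.
sin(ω/2) = (a − b)/(a + b) = 0.3250/2.325 = 0.1398, so ω = 2 arcsin(0.1398) ≈ 16.1°.

16.1°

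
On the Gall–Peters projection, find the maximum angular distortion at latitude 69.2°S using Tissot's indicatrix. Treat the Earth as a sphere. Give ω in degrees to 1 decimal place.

73.3°

Gall–Peters is a cylindrical equal-area projection with standard parallels at ±45°. A cylindrical equal-area projection with standard parallel φ₀ has meridian scale h = cos φ / cos φ₀ and parallel scale k = cos φ₀ / cos φ (so areas are preserved, h·k = 1).
At 69.2°: h = 0.5022, k = 1.991; principal scales a = 1.991, b = 0.5022.
sin(ω/2) = (a − b)/(a + b) = 1.489/2.493 = 0.5972, so ω = 2 arcsin(0.5972) ≈ 73.3°.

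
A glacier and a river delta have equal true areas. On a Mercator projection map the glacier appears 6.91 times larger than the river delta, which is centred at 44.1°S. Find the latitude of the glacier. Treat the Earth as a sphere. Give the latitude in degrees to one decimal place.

For equal true areas on Mercator, apparent areas scale as sec²φ, so the ratio is cos²φ₂ / cos²φ₁.
cos²φ₂ / cos²φ₁ = 6.91  ⇒  cos φ₁ = cos 44.1° / √6.91 = 0.7181/2.629 = 0.2732.
φ₁ = arccos(0.2732) ≈ 74.1°.

74.1°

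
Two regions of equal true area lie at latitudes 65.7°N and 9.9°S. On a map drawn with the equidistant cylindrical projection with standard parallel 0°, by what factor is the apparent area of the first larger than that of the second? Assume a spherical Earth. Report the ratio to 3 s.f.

2.39

Plate carrée maps x = Rλ, y = Rφ. The meridian scale is h = 1 and the parallel scale is k = 1/cos φ = sec φ.
Areal scale at 65.7°: h·k = 1.000 × 2.430 = 2.430.
Areal scale at 9.9°: h·k = 1.000 × 1.015 = 1.015.
Ratio = 2.430/1.015 ≈ 2.39.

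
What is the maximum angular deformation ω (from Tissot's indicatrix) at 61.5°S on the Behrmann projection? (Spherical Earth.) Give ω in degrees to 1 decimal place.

Behrmann is a cylindrical equal-area projection with standard parallels at ±30°. For cylindrical equal-area with standard parallel φ₀, h = cos φ / cos φ₀ and k = cos φ₀ / cos φ, so h·k = 1.
At 61.5°: h = 0.5510, k = 1.815; principal scales a = 1.815, b = 0.5510.
sin(ω/2) = (a − b)/(a + b) = 1.264/2.366 = 0.5342, so ω = 2 arcsin(0.5342) ≈ 64.6°.

64.6°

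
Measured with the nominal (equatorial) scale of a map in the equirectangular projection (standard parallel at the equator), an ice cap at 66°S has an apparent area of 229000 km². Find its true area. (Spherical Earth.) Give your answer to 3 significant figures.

For the equirectangular projection with φ₀ = 0 (plate carrée), h = 1 along meridians and k = sec φ along parallels.
Areal scale = h·k = 1 × sec φ; at 66°, h = 1.000, k = 2.459, so h·k = 2.459.
True area = apparent / (areal scale) = 229000 / 2.459 ≈ 93100 km².

93100 km²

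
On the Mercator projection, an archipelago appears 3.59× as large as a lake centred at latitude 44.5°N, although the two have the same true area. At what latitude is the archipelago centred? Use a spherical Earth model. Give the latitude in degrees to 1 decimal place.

67.9°

Mercator areal scale is sec²φ, so apparent-area ratio = sec²φ₁ / sec²φ₂ = cos²φ₂ / cos²φ₁.
cos²φ₂ / cos²φ₁ = 3.59  ⇒  cos φ₁ = cos 44.5° / √3.59 = 0.7133/1.895 = 0.3764.
φ₁ = arccos(0.3764) ≈ 67.9°.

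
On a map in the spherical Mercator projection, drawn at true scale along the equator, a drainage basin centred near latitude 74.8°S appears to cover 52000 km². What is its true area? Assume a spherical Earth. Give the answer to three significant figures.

For Mercator, h = k = sec φ (a conformal cylindrical projection has a single point scale, 1/cos φ).
Areal scale = k² = sec²φ = 1/cos²(74.8°) = 1/0.2622² = 14.55.
True area = apparent / (areal scale) = 52000 / 14.55 ≈ 3570 km².

3570 km²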